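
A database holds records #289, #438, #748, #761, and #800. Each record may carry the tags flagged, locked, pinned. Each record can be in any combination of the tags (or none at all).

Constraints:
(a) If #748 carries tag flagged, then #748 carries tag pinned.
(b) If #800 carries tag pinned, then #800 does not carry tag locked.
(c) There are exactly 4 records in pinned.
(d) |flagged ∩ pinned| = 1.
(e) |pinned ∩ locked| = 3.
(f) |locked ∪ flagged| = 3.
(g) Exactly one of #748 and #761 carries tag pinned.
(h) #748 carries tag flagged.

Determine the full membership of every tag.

flagged = {#748}; locked = {#289, #438, #748}; pinned = {#289, #438, #748, #800}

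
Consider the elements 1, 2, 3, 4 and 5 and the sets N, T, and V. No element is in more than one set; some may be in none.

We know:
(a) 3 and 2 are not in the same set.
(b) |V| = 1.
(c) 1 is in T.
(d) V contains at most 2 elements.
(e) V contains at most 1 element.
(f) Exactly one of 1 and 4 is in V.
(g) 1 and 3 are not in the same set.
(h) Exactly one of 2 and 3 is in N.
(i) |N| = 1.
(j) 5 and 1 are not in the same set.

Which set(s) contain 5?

From (c): 1 ∈ T.
(f) (exactly one): 4 ∈ V.
(g): 3 ∉ T.
(j): 5 ∉ T.
(b): V already has 1, so the rest are out.
Suppose 5 ∈ N: no assignment then satisfies all the clues, so 5 ∉ N.

5: none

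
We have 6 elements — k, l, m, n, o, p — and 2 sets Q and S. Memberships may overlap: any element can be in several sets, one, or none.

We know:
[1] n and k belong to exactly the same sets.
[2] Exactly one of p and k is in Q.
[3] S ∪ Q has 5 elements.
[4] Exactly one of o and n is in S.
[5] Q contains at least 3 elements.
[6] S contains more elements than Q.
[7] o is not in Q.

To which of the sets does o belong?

o: none

From (7): o ∉ Q.
Suppose o ∈ S: no assignment then satisfies all the clues, so o ∉ S.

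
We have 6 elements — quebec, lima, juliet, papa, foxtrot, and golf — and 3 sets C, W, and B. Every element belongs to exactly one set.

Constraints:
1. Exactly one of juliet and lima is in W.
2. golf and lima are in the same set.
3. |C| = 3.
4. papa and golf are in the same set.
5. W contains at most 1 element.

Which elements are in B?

B = {foxtrot, quebec}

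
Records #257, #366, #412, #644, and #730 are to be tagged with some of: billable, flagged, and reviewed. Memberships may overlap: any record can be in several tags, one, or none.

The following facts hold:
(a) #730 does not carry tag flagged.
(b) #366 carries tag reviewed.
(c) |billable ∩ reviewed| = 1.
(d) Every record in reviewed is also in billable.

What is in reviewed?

reviewed = {#366}

From (a): #730 ∉ flagged.
From (b): #366 ∈ reviewed.
(d) with #366 ∈ reviewed: #366 ∈ billable.
Suppose #257 ∈ reviewed: no assignment then satisfies all the clues, so #257 ∉ reviewed.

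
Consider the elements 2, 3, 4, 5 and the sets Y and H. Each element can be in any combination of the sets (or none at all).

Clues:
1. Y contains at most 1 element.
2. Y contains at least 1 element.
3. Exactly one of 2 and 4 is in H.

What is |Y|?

1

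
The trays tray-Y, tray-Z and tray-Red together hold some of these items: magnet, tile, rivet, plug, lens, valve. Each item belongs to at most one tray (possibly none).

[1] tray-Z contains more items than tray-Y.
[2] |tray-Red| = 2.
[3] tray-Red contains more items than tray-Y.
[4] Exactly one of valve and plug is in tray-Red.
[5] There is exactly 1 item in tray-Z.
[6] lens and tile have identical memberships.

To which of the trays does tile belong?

tile: none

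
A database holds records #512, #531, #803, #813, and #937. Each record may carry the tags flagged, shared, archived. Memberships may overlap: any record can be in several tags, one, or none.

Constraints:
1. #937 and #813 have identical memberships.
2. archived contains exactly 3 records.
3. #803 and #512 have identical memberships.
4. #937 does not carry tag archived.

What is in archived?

From (4): #937 ∉ archived.
(1): #813 matches #937: #813 ∉ archived.
(2): only 3 candidates remain for archived, so all are in.

archived = {#512, #531, #803}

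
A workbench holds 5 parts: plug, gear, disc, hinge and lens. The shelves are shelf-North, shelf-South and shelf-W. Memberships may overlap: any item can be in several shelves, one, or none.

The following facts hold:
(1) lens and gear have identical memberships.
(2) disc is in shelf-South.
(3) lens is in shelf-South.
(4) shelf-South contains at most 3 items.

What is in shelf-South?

shelf-South = {disc, gear, lens}

From (2): disc ∈ shelf-South.
From (3): lens ∈ shelf-South.
(1): gear matches lens: gear ∈ shelf-South.
(4): shelf-South already has 3, so the rest are out.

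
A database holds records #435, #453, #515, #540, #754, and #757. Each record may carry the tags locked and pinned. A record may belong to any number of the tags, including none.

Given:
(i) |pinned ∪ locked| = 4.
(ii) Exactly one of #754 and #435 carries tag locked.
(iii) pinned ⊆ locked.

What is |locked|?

4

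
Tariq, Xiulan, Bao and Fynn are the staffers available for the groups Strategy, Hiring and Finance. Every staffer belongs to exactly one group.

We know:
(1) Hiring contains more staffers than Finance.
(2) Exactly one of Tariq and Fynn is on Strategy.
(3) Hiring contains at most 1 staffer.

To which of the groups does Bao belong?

Bao: Strategy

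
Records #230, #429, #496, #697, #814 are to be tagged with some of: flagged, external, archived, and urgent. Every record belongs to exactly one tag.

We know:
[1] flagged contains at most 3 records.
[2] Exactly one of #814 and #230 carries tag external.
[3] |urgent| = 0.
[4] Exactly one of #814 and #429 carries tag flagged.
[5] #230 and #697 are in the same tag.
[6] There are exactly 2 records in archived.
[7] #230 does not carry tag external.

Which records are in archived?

archived = {#230, #697}

From (7): #230 ∉ external.
(2) (exactly one): #814 ∈ external.
(3): urgent already has 0, so the rest are out.
(4) (exactly one): #429 ∈ flagged.
(5): #697 matches #230: #697 ∉ external.
Suppose #230 ∉ archived: no assignment then satisfies all the clues, so #230 ∈ archived.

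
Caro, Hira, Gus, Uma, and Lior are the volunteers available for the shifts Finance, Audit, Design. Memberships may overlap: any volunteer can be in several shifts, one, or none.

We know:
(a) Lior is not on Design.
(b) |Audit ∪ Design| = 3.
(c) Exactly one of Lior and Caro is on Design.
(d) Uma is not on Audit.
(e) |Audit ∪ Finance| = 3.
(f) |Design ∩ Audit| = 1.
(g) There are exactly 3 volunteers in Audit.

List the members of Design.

Design = {Caro}

From (a): Lior ∉ Design.
From (d): Uma ∉ Audit.
(c) (exactly one): Caro ∈ Design.
Suppose Hira ∈ Design: no assignment then satisfies all the clues, so Hira ∉ Design.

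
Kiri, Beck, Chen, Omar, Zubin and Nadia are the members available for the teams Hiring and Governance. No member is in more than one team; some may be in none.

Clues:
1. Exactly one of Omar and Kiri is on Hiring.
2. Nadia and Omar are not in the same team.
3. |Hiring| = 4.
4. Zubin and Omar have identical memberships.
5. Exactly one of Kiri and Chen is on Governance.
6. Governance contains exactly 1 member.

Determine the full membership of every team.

Hiring = {Beck, Chen, Omar, Zubin}; Governance = {Kiri}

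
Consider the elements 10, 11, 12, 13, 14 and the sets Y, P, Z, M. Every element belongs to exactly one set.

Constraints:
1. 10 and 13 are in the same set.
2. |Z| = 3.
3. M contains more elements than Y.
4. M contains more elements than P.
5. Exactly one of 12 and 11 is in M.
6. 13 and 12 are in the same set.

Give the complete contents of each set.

Y = {}; P = {}; Z = {10, 12, 13}; M = {11, 14}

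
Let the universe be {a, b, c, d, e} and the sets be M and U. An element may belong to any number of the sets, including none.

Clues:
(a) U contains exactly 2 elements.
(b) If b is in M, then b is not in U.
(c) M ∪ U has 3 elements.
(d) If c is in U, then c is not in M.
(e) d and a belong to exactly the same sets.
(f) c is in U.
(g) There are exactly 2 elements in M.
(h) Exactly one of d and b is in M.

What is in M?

M = {b, e}

From (f): c ∈ U.
(d): c ∉ M.
Suppose a ∈ M: no assignment then satisfies all the clues, so a ∉ M.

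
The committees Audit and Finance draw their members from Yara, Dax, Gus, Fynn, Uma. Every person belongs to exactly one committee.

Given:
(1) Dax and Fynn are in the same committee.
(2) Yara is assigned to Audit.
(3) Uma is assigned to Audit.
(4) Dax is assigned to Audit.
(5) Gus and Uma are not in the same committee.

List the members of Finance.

Finance = {Gus}

From (2): Yara ∈ Audit.
From (3): Uma ∈ Audit.
From (4): Dax ∈ Audit.
(1): Fynn matches Dax: Fynn ∈ Audit.
(5): Gus ∉ Audit.
Only one committee left: Gus ∈ Finance.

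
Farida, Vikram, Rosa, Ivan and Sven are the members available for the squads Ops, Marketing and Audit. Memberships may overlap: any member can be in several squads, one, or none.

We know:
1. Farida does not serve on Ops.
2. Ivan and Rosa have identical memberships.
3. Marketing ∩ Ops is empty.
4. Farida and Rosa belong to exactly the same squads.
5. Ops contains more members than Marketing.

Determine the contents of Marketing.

Marketing = {}

From (1): Farida ∉ Ops.
(4): Rosa matches Farida: Rosa ∉ Ops.
(2): Ivan matches Rosa: Ivan ∉ Ops.
Suppose Farida ∈ Marketing: no assignment then satisfies all the clues, so Farida ∉ Marketing.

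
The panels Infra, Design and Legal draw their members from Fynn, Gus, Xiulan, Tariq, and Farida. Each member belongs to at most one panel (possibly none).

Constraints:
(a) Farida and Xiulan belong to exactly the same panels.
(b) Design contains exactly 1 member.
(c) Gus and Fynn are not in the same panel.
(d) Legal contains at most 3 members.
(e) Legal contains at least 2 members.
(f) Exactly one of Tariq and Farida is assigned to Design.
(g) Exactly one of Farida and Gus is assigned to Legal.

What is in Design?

Design = {Tariq}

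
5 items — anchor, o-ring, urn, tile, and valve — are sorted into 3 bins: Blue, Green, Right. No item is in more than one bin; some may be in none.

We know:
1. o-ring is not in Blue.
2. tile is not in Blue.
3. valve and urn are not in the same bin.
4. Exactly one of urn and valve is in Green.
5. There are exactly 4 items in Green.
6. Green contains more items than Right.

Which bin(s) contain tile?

tile: Green

From (1): o-ring ∉ Blue.
From (2): tile ∉ Blue.
Suppose tile ∉ Green: no assignment then satisfies all the clues, so tile ∈ Green.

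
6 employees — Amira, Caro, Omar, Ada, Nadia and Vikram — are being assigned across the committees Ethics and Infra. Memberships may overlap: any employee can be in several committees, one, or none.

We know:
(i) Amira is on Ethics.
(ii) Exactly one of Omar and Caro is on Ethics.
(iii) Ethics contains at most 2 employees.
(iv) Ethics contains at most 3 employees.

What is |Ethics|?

From (i): Amira ∈ Ethics.
Suppose Ada ∈ Ethics: no assignment then satisfies all the clues, so Ada ∉ Ethics.

2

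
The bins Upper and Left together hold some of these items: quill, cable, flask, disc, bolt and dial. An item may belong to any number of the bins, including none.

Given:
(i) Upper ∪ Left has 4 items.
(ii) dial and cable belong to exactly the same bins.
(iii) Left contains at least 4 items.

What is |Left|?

4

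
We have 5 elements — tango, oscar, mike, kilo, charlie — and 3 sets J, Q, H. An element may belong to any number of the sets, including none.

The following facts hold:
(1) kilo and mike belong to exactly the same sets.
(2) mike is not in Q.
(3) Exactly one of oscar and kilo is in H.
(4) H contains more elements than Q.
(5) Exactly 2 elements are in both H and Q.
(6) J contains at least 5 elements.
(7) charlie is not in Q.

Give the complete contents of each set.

J = {charlie, kilo, mike, oscar, tango}; Q = {oscar, tango}; H = {charlie, oscar, tango}

From (2): mike ∉ Q.
From (7): charlie ∉ Q.
(1): kilo matches mike: kilo ∉ Q.
(6): only 5 candidates remain for J, so all are in.
Suppose tango ∉ Q: no assignment then satisfies all the clues, so tango ∈ Q.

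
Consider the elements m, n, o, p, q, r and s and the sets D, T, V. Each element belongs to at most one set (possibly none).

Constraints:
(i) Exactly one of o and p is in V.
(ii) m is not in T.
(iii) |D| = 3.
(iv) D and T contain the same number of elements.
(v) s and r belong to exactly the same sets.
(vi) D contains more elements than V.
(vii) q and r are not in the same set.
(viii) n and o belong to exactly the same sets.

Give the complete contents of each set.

From (ii): m ∉ T.
Suppose m ∉ D: no assignment then satisfies all the clues, so m ∈ D.

D = {m, r, s}; T = {n, o, q}; V = {p}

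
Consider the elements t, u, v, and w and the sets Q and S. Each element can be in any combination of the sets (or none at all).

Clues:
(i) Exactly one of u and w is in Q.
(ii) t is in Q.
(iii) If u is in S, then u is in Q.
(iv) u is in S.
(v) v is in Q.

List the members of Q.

Q = {t, u, v}

From (ii): t ∈ Q.
From (iv): u ∈ S.
From (v): v ∈ Q.
(iii): u ∈ Q.
(i) (exactly one): w ∉ Q.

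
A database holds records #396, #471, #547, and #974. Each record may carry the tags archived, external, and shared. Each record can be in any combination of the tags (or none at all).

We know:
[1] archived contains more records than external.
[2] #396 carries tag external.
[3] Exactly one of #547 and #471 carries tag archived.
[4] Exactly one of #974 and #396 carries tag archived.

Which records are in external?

external = {#396}

From (2): #396 ∈ external.
Suppose #471 ∈ external: no assignment then satisfies all the clues, so #471 ∉ external.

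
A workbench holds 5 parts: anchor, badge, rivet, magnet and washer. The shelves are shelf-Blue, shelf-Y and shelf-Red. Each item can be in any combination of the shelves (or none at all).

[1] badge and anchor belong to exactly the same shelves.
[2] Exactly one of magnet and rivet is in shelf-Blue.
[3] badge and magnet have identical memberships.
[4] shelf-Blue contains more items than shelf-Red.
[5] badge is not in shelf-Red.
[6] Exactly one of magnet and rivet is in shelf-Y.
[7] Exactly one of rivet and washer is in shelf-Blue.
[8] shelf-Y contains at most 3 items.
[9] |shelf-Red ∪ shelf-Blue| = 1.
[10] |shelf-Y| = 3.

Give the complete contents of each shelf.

shelf-Blue = {rivet}; shelf-Y = {anchor, badge, magnet}; shelf-Red = {}

From (5): badge ∉ shelf-Red.
(1): anchor matches badge: anchor ∉ shelf-Red.
(3): magnet matches badge: magnet ∉ shelf-Red.
Suppose anchor ∈ shelf-Blue: no assignment then satisfies all the clues, so anchor ∉ shelf-Blue.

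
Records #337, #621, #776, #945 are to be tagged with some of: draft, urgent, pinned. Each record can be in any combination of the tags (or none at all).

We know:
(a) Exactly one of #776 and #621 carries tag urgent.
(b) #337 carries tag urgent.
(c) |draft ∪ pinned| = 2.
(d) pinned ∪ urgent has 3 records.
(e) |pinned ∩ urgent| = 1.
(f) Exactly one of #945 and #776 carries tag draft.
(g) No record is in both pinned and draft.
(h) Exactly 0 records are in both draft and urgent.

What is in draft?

draft = {#776}

From (b): #337 ∈ urgent.
Suppose #337 ∈ draft: no assignment then satisfies all the clues, so #337 ∉ draft.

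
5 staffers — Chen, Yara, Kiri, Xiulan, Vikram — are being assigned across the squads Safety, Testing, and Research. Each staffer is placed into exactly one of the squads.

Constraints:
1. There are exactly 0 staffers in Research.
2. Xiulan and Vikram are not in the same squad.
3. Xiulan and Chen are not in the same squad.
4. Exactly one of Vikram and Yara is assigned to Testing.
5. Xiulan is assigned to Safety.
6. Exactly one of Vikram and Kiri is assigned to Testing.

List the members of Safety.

Safety = {Kiri, Xiulan, Yara}

From (5): Xiulan ∈ Safety.
(1): Research already has 0, so the rest are out.
(2): Vikram ∉ Safety.
(3): Chen ∉ Safety.
Only one squad left: Chen ∈ Testing.
Only one squad left: Vikram ∈ Testing.
(4) (exactly one): Yara ∉ Testing.
(6) (exactly one): Kiri ∉ Testing.
Only one squad left: Yara ∈ Safety.
Only one squad left: Kiri ∈ Safety.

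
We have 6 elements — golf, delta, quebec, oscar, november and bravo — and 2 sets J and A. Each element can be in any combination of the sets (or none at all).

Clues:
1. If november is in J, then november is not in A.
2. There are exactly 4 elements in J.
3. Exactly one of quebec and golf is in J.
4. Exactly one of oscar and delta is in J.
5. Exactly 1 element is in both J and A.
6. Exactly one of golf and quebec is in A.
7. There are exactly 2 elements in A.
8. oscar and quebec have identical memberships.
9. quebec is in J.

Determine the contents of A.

A = {bravo, golf}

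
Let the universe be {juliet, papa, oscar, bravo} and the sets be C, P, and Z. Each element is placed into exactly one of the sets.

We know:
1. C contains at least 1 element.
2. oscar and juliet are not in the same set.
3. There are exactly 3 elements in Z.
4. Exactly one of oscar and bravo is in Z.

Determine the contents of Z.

Z = {bravo, juliet, papa}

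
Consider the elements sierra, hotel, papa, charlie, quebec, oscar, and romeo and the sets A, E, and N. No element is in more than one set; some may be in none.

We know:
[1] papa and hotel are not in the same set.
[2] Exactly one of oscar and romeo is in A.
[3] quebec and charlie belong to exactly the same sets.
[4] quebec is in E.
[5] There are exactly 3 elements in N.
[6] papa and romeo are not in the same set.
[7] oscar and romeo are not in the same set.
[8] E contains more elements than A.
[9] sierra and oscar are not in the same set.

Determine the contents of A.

A = {oscar}

From (4): quebec ∈ E.
(3): charlie matches quebec: charlie ∉ A.
(3): charlie matches quebec: charlie ∈ E.
Suppose sierra ∈ A: no assignment then satisfies all the clues, so sierra ∉ A.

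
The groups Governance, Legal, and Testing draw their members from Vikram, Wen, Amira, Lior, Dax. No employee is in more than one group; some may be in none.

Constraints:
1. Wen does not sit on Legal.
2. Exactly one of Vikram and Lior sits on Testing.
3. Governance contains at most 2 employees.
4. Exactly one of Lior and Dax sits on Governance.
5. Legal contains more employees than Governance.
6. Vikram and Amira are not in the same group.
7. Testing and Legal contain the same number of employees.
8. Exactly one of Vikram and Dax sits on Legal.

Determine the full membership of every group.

Governance = {Lior}; Legal = {Amira, Dax}; Testing = {Vikram, Wen}

From (1): Wen ∉ Legal.
Suppose Vikram ∈ Governance: no assignment then satisfies all the clues, so Vikram ∉ Governance.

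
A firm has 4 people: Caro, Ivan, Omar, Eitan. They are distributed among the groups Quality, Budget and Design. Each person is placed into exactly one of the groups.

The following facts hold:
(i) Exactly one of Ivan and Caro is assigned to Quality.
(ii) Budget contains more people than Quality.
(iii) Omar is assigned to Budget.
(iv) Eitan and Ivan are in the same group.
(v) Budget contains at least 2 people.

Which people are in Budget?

Budget = {Eitan, Ivan, Omar}

From (iii): Omar ∈ Budget.
Suppose Caro ∈ Budget: no assignment then satisfies all the clues, so Caro ∉ Budget.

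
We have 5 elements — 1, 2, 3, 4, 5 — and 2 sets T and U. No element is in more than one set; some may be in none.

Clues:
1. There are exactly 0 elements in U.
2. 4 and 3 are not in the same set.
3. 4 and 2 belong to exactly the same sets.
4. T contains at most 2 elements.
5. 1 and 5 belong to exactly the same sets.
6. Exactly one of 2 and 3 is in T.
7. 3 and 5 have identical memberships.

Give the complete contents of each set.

T = {2, 4}; U = {}

(1): U already has 0, so the rest are out.
Suppose 1 ∈ T: no assignment then satisfies all the clues, so 1 ∉ T.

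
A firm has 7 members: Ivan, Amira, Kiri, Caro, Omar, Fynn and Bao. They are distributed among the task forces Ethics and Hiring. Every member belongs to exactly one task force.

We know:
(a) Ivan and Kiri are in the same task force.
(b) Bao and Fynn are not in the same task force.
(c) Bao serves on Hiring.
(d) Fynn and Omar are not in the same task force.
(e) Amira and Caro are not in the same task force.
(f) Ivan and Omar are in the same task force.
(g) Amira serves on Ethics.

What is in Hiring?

Hiring = {Bao, Caro, Ivan, Kiri, Omar}

From (c): Bao ∈ Hiring.
From (g): Amira ∈ Ethics.
(b): Fynn ∉ Hiring.
(e): Caro ∉ Ethics.
Only one task force left: Caro ∈ Hiring.
Only one task force left: Fynn ∈ Ethics.
(d): Omar ∉ Ethics.
(f): Ivan matches Omar: Ivan ∉ Ethics.
Only one task force left: Ivan ∈ Hiring.
Only one task force left: Omar ∈ Hiring.
(a): Kiri matches Ivan: Kiri ∉ Ethics.
(a): Kiri matches Ivan: Kiri ∈ Hiring.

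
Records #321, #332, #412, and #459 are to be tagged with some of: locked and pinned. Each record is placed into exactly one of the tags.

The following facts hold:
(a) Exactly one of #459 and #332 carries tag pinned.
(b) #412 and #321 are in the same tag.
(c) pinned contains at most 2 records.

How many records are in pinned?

1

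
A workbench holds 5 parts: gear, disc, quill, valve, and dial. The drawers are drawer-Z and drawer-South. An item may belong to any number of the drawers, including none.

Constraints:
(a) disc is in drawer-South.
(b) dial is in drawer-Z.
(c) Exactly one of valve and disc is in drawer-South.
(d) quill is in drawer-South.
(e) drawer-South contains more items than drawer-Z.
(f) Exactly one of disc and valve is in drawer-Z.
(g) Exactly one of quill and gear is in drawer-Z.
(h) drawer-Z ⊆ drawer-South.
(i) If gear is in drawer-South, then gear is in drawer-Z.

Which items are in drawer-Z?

drawer-Z = {dial, disc, gear}

From (a): disc ∈ drawer-South.
From (b): dial ∈ drawer-Z.
From (d): quill ∈ drawer-South.
(c) (exactly one): valve ∉ drawer-South.
(h) contrapositive: valve ∉ drawer-Z.
(h) with dial ∈ drawer-Z: dial ∈ drawer-South.
(f) (exactly one): disc ∈ drawer-Z.
Suppose gear ∉ drawer-Z: no assignment then satisfies all the clues, so gear ∈ drawer-Z.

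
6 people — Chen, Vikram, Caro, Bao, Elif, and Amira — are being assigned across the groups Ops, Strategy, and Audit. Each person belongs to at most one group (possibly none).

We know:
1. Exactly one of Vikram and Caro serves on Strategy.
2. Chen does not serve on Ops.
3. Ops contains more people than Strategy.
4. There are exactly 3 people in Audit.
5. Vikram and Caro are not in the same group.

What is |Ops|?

2

From (2): Chen ∉ Ops.
Suppose Chen ∈ Strategy: no assignment then satisfies all the clues, so Chen ∉ Strategy.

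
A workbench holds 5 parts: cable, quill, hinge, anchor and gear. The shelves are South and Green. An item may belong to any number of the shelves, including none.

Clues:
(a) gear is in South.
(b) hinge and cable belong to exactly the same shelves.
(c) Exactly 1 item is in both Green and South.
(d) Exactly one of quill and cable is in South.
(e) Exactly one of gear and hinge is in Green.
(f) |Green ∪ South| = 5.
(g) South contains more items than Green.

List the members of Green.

From (a): gear ∈ South.
Suppose cable ∈ Green: no assignment then satisfies all the clues, so cable ∉ Green.

Green = {gear, quill}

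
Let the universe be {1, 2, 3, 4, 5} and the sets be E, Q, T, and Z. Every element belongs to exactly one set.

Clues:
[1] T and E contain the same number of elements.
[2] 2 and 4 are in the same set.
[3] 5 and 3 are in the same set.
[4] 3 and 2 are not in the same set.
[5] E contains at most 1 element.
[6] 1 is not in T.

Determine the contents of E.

From (6): 1 ∉ T.
Suppose 1 ∈ E: no assignment then satisfies all the clues, so 1 ∉ E.

E = {}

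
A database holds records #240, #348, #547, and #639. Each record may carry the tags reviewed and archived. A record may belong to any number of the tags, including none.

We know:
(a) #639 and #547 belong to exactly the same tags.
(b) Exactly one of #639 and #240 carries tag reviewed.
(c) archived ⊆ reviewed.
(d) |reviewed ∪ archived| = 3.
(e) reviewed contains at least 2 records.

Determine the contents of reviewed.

reviewed = {#348, #547, #639}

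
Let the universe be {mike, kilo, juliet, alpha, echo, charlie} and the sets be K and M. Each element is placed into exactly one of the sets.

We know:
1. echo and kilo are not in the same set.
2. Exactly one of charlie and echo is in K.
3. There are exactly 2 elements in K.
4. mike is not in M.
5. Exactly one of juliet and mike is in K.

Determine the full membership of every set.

K = {echo, mike}; M = {alpha, charlie, juliet, kilo}

From (4): mike ∉ M.
Only one set left: mike ∈ K.
(5) (exactly one): juliet ∉ K.
Only one set left: juliet ∈ M.
Suppose kilo ∈ K: no assignment then satisfies all the clues, so kilo ∉ K.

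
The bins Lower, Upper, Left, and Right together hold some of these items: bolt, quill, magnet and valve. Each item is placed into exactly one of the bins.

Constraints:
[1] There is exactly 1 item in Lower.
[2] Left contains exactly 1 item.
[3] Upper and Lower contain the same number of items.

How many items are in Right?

1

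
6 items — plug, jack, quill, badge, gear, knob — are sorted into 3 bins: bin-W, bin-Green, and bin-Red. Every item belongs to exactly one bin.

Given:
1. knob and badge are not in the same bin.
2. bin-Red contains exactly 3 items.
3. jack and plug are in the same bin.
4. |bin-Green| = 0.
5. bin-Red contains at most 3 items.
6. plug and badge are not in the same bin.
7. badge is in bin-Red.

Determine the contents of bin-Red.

bin-Red = {badge, gear, quill}

From (7): badge ∈ bin-Red.
(1): knob ∉ bin-Red.
(4): bin-Green already has 0, so the rest are out.
(6): plug ∉ bin-Red.
Only one bin left: plug ∈ bin-W.
Only one bin left: knob ∈ bin-W.
(3): jack matches plug: jack ∈ bin-W.
(2): only 3 candidates remain for bin-Red, so all are in.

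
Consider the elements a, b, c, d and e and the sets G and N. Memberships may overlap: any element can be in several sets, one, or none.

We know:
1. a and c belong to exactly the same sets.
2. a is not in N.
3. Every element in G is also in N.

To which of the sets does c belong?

From (2): a ∉ N.
(1): c matches a: c ∉ N.
(3) contrapositive: a ∉ G.
(3) contrapositive: c ∉ G.

c: none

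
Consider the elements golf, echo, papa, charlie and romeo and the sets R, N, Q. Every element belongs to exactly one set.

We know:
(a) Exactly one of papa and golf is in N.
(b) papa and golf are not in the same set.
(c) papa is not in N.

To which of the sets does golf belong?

golf: N

From (c): papa ∉ N.
(a) (exactly one): golf ∈ N.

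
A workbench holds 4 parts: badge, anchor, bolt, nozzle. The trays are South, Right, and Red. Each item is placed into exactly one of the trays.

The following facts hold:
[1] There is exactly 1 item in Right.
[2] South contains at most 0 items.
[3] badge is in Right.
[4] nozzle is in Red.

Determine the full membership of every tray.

South = {}; Right = {badge}; Red = {anchor, bolt, nozzle}

From (3): badge ∈ Right.
From (4): nozzle ∈ Red.
(1): Right already has 1, so the rest are out.
(2): South already has 0, so the rest are out.
Only one tray left: anchor ∈ Red.
Only one tray left: bolt ∈ Red.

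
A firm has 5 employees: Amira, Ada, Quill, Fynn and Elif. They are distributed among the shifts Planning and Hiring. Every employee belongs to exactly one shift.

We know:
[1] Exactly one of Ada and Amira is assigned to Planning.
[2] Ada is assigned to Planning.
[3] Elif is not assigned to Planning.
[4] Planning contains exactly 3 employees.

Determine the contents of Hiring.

Hiring = {Amira, Elif}

From (2): Ada ∈ Planning.
From (3): Elif ∉ Planning.
(1) (exactly one): Amira ∉ Planning.
(4): only 3 candidates remain for Planning, so all are in.
Only one shift left: Amira ∈ Hiring.
Only one shift left: Elif ∈ Hiring.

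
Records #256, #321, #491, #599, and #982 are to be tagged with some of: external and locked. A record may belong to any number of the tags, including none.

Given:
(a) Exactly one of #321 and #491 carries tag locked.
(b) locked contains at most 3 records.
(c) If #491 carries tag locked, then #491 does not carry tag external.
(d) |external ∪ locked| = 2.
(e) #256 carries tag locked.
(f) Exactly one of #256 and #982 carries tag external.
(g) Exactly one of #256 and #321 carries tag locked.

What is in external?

external = {#256}

From (e): #256 ∈ locked.
(g) (exactly one): #321 ∉ locked.
(a) (exactly one): #491 ∈ locked.
(c): #491 ∉ external.
Suppose #256 ∉ external: no assignment then satisfies all the clues, so #256 ∈ external.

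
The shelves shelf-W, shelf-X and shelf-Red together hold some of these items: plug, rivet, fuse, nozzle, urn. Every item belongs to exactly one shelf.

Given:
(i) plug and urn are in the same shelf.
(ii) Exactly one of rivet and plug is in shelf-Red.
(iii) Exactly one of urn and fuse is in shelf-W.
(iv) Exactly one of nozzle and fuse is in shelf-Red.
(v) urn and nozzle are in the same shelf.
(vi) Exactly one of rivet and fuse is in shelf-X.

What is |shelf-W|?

1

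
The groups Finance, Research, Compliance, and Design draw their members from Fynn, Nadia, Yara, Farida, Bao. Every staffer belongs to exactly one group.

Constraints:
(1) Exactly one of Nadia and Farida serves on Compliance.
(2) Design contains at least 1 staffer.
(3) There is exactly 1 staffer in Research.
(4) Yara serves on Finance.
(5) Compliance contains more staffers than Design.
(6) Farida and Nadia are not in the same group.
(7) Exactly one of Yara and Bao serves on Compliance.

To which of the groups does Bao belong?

Bao: Compliance

From (4): Yara ∈ Finance.
(7) (exactly one): Bao ∈ Compliance.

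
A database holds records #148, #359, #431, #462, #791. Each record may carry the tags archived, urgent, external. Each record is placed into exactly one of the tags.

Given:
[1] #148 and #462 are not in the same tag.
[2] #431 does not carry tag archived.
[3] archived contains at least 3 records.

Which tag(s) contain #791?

#791: archived

From (2): #431 ∉ archived.
Suppose #791 ∉ archived: no assignment then satisfies all the clues, so #791 ∈ archived.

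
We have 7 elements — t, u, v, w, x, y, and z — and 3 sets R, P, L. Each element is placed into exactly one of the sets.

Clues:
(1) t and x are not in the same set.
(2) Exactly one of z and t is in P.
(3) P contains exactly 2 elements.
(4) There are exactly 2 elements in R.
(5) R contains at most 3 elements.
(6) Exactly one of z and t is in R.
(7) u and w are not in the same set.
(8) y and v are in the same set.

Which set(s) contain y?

y: L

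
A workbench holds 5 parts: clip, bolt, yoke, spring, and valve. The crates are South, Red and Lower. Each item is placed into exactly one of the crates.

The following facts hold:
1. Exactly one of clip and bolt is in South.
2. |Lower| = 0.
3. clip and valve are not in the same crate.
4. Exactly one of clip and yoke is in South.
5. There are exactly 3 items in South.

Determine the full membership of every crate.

South = {bolt, valve, yoke}; Red = {clip, spring}; Lower = {}

(2): Lower already has 0, so the rest are out.
Suppose clip ∈ South: no assignment then satisfies all the clues, so clip ∉ South.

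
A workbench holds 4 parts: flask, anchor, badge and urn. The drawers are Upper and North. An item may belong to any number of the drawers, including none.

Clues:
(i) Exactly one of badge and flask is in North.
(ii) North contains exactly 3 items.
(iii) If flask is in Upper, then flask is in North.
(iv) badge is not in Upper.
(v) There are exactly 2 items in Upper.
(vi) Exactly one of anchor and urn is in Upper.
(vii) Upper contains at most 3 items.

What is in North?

North = {anchor, flask, urn}

From (iv): badge ∉ Upper.
Suppose flask ∉ North: no assignment then satisfies all the clues, so flask ∈ North.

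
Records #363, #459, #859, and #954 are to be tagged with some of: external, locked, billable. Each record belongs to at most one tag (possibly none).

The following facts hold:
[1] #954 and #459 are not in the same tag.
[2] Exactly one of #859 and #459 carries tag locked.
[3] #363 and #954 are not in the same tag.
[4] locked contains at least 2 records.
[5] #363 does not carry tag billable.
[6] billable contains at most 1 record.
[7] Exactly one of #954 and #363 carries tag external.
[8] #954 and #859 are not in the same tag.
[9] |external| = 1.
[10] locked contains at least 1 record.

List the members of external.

external = {#954}

From (5): #363 ∉ billable.
Suppose #363 ∈ external: no assignment then satisfies all the clues, so #363 ∉ external.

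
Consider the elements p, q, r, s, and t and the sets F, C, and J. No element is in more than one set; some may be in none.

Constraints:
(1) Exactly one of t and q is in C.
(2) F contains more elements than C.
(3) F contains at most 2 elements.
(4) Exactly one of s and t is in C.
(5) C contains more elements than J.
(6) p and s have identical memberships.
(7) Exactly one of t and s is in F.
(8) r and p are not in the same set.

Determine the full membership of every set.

F = {p, s}; C = {t}; J = {}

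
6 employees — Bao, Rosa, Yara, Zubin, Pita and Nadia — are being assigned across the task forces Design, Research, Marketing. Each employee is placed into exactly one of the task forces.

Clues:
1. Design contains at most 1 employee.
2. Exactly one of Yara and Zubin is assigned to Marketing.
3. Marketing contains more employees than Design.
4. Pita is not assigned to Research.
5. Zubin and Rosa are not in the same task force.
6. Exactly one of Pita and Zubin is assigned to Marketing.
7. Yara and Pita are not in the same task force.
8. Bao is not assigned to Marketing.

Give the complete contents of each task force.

Design = {Pita}; Research = {Bao, Rosa, Yara}; Marketing = {Nadia, Zubin}

From (4): Pita ∉ Research.
From (8): Bao ∉ Marketing.
Suppose Bao ∈ Design: no assignment then satisfies all the clues, so Bao ∉ Design.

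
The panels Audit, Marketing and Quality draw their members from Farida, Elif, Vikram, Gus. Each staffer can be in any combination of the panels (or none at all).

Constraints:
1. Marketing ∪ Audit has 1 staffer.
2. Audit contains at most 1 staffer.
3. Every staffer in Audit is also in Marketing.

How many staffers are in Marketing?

1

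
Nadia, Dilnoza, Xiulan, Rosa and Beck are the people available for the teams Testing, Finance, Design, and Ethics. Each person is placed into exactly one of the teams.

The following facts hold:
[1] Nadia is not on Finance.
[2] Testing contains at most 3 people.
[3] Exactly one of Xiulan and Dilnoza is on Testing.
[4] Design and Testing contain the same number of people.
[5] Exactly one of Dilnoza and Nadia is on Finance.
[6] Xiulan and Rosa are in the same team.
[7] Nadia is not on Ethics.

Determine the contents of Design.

Design = {Beck, Nadia}

From (1): Nadia ∉ Finance.
From (7): Nadia ∉ Ethics.
(5) (exactly one): Dilnoza ∈ Finance.
(3) (exactly one): Xiulan ∈ Testing.
(6): Rosa matches Xiulan: Rosa ∈ Testing.
Suppose Nadia ∉ Design: no assignment then satisfies all the clues, so Nadia ∈ Design.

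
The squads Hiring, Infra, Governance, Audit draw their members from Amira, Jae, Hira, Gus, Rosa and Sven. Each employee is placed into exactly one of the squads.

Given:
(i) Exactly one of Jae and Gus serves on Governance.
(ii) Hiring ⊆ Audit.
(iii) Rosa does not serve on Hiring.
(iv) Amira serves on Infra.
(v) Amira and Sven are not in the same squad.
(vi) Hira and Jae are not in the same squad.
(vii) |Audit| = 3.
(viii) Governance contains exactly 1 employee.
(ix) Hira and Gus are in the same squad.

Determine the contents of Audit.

Audit = {Gus, Hira, Sven}

From (iii): Rosa ∉ Hiring.
From (iv): Amira ∈ Infra.
(v): Sven ∉ Infra.
Suppose Jae ∈ Audit: no assignment then satisfies all the clues, so Jae ∉ Audit.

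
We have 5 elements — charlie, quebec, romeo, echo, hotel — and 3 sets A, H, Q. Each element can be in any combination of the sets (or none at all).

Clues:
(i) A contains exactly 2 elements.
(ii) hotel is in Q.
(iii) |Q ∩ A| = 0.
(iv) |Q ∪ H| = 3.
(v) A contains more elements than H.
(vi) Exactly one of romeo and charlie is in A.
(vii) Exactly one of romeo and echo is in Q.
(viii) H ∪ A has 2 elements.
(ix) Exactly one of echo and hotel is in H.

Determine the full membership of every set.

A = {charlie, echo}; H = {echo}; Q = {hotel, romeo}

From (ii): hotel ∈ Q.
Suppose charlie ∉ A: no assignment then satisfies all the clues, so charlie ∈ A.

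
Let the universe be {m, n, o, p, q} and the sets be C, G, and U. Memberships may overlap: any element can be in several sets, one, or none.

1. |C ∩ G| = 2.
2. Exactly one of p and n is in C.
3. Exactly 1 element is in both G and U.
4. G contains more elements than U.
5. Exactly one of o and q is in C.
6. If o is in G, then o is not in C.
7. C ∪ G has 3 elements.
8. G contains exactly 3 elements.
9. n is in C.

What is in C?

C = {n, q}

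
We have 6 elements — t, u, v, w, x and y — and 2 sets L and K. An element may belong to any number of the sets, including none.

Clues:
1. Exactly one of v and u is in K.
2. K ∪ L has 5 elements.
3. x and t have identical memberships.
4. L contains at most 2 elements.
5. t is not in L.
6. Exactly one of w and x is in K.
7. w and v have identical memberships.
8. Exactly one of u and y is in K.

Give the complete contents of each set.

L = {v, w}; K = {t, u, x}

From (5): t ∉ L.
(3): x matches t: x ∉ L.
Suppose t ∉ K: no assignment then satisfies all the clues, so t ∈ K.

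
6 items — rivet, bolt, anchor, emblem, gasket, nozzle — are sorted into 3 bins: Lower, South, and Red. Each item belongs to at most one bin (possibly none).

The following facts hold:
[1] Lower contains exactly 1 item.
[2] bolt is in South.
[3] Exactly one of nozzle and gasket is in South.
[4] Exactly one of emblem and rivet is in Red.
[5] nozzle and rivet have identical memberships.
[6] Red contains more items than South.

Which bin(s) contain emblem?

emblem: Lower

From (2): bolt ∈ South.
Suppose emblem ∉ Lower: no assignment then satisfies all the clues, so emblem ∈ Lower.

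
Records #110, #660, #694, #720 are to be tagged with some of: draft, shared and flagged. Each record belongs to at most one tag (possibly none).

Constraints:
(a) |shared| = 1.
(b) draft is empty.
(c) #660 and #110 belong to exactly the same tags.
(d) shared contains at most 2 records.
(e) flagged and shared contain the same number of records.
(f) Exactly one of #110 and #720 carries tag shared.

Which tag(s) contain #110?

#110: none

(b): draft already has 0, so the rest are out.
Suppose #110 ∈ shared: no assignment then satisfies all the clues, so #110 ∉ shared.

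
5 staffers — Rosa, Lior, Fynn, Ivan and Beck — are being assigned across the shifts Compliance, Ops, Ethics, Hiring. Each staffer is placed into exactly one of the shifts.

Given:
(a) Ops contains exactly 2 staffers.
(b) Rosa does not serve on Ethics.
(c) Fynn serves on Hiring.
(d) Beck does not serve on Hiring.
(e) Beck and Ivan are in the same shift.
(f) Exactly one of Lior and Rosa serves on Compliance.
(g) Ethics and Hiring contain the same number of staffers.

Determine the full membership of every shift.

Compliance = {Rosa}; Ops = {Beck, Ivan}; Ethics = {Lior}; Hiring = {Fynn}

From (b): Rosa ∉ Ethics.
From (c): Fynn ∈ Hiring.
From (d): Beck ∉ Hiring.
(e): Ivan matches Beck: Ivan ∉ Hiring.
Suppose Rosa ∉ Compliance: no assignment then satisfies all the clues, so Rosa ∈ Compliance.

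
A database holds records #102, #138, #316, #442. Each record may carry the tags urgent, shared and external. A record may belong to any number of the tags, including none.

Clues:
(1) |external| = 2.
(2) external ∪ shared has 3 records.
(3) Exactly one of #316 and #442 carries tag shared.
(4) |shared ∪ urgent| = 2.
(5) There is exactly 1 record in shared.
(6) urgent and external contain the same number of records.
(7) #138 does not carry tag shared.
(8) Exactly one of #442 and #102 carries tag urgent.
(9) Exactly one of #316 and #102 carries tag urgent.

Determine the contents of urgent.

urgent = {#316, #442}

From (7): #138 ∉ shared.
Suppose #102 ∈ urgent: no assignment then satisfies all the clues, so #102 ∉ urgent.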